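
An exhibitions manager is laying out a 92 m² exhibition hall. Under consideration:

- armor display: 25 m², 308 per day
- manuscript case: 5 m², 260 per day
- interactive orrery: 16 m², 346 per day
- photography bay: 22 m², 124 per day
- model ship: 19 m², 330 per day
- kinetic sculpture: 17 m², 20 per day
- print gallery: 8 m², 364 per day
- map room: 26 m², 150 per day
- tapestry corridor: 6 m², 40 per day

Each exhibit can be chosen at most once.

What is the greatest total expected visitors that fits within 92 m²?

By expected visitors per m²: manuscript case 52.00, print gallery 45.50, interactive orrery 21.62 lead.
Best packing: armor display + manuscript case + interactive orrery + model ship + print gallery + tapestry corridor — 79 m², 1648 total.
Runner-up armor display + manuscript case + interactive orrery + model ship + kinetic sculpture + print gallery tops out at 1628.

1648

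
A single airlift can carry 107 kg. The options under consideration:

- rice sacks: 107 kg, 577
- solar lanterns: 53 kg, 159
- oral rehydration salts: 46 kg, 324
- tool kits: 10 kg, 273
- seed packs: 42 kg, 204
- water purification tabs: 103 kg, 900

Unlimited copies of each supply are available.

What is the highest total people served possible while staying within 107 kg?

2730

10×tool kits uses 100 of the 107 kg and totals 2730.
No other feasible combination exceeds 2730.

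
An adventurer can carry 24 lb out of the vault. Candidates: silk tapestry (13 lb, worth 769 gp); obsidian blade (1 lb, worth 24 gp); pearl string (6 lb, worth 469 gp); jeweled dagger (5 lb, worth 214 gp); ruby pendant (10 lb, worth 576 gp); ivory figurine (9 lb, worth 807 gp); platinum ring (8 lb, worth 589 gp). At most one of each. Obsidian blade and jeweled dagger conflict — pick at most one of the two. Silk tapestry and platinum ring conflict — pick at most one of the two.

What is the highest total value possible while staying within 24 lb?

1889

By value per lb: ivory figurine 89.67, pearl string 78.17, platinum ring 73.62, silk tapestry 59.15 lead.
Best packing: obsidian blade + pearl string + ivory figurine + platinum ring — 24 lb, 1889 total.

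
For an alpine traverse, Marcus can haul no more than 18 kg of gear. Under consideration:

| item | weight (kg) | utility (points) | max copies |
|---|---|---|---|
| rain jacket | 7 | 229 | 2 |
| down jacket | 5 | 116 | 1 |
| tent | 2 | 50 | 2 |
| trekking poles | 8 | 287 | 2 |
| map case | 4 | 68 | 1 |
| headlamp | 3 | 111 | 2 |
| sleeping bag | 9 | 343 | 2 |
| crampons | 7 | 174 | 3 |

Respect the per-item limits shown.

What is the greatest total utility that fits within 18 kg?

686

Best packing: 2×sleeping bag — 18 kg, 686 total.
Nothing else within 18 kg beats 686.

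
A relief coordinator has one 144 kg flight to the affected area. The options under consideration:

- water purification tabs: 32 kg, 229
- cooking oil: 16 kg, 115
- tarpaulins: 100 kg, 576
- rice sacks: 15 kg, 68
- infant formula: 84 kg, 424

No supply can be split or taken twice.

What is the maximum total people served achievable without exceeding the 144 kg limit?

805

A density-first pass picks water purification tabs + cooking oil + infant formula — 768 at 132 kg.
Dropping cooking oil and infant formula frees 100 kg; slotting in tarpaulins (100 kg) lifts the total to 805 at 132 kg.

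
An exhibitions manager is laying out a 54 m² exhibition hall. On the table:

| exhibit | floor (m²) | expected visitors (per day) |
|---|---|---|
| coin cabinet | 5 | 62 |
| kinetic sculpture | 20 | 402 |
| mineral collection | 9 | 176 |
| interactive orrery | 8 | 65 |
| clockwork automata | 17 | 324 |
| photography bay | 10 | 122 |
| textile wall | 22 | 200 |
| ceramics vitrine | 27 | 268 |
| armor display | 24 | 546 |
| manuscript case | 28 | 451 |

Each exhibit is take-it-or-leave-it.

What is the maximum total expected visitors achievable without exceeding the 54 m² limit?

1124

By expected visitors per m²: armor display 22.75, kinetic sculpture 20.10, mineral collection 19.56 lead.
Taking kinetic sculpture + mineral collection + armor display: 53 m² used, 1124 in expected visitors.
Next best is kinetic sculpture + photography bay + armor display at 1070 (54 m²) — short by 54.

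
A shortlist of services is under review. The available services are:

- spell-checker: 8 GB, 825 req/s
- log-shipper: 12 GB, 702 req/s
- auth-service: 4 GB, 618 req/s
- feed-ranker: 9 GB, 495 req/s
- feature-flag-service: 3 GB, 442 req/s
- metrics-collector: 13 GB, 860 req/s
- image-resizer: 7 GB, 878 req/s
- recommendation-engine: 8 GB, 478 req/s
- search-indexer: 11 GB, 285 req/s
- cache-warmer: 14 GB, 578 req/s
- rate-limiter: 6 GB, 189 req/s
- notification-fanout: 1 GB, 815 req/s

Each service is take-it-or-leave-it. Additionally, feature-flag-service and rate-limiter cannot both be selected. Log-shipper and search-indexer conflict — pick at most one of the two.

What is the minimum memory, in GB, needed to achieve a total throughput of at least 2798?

Minimise GB subject to total throughput ≥ 2798.
spell-checker + feature-flag-service + image-resizer + notification-fanout reaches 2960 using 19 GB.
No combination under 19 GB hits 2798.

19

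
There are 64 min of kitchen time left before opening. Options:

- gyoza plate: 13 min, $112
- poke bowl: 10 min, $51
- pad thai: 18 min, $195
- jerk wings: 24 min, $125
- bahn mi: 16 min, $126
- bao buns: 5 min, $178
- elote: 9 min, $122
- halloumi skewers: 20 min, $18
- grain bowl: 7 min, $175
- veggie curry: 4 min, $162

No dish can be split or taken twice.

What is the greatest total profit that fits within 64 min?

Filling by ratio: gyoza plate + pad thai + bao buns + elote + grain bowl + veggie curry for 944, with 8 min left unused.
Dropping gyoza plate frees 13 min; slotting in bahn mi (16 min) lifts the total to 958 at 59 min.

958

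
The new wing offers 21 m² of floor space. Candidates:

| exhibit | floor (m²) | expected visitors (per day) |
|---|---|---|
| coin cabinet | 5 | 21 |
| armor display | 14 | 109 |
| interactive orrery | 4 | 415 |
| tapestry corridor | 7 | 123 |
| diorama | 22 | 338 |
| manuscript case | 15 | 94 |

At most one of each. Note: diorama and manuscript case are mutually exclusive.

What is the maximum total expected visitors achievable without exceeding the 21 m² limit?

559

The ratio ordering already packs tightly: coin cabinet + interactive orrery + tapestry corridor, 16 m², 559.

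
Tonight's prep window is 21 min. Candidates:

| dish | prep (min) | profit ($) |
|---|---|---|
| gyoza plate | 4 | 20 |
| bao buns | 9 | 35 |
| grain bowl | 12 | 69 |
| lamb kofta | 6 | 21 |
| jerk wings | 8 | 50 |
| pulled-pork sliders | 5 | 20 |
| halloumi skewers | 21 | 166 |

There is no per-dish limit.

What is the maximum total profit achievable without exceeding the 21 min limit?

166

By profit per min: halloumi skewers 7.90, jerk wings 6.25, grain bowl 5.75, gyoza plate 5.00 lead.
Taking halloumi skewers: 21 min used, 166 in profit.
Nothing else within 21 min beats 166.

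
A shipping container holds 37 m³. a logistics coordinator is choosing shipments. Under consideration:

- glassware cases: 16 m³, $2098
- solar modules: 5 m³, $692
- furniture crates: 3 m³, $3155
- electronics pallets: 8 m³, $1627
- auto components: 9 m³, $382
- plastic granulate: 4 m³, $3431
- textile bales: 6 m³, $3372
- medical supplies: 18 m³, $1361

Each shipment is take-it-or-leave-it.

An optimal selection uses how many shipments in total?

5

Optimal total is 13683.
For example glassware cases + furniture crates + electronics pallets + plastic granulate + textile bales achieves it, using 37 m³.
All optima have 5 shipments.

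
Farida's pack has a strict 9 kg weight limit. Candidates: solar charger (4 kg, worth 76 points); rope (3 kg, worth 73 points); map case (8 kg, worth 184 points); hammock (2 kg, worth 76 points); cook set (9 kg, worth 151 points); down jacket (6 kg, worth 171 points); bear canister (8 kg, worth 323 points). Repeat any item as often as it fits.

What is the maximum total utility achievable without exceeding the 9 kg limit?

323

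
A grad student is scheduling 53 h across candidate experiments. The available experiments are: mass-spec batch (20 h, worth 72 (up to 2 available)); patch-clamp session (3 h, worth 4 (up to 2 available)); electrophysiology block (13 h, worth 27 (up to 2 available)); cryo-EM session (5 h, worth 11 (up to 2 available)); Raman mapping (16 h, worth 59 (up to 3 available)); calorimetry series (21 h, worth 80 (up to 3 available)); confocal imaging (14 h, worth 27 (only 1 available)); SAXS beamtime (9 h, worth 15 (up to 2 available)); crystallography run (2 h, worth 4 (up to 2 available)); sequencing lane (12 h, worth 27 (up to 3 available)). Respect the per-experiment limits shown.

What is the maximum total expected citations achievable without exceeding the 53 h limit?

The ratio heuristic lands on 2×cryo-EM session + 2×calorimetry series (182) but leaves 1 h idle.
Dropping 2×cryo-EM session and calorimetry series frees 31 h; slotting in 2×Raman mapping (32 h) lifts the total to 198 at 53 h.

198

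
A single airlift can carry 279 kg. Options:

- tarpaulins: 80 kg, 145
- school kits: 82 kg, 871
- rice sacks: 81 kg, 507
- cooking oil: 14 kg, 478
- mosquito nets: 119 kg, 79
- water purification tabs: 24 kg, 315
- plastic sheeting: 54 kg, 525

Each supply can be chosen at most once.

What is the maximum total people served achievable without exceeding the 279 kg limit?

2696

Ranking by ratio (people served/kg): cooking oil 34.14, water purification tabs 13.12, school kits 10.62.
School kits + rice sacks + cooking oil + water purification tabs + plastic sheeting uses 255 of the 279 kg and totals 2696.
Next best is school kits + rice sacks + cooking oil + plastic sheeting at 2381 (231 kg) — short by 315.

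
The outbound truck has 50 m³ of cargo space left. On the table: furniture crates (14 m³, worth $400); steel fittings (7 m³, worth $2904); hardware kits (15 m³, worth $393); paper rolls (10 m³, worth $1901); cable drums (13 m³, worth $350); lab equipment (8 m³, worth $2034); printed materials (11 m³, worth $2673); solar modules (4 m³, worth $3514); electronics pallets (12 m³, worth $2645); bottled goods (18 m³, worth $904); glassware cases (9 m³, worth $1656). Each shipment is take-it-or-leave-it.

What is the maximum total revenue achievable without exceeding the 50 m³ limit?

14682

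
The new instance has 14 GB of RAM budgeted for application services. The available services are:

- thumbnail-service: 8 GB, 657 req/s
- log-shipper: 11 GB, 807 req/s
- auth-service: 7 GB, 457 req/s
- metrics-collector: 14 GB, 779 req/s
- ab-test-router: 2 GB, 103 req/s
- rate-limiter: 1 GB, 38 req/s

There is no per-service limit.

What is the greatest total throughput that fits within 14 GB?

966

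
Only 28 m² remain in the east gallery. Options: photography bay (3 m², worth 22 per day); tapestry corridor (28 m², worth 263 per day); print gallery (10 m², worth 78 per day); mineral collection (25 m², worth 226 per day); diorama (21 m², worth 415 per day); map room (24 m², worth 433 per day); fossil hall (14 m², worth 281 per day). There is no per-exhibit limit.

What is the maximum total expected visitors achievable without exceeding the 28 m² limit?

562

Best packing: 2×fossil hall — 28 m², 562 total.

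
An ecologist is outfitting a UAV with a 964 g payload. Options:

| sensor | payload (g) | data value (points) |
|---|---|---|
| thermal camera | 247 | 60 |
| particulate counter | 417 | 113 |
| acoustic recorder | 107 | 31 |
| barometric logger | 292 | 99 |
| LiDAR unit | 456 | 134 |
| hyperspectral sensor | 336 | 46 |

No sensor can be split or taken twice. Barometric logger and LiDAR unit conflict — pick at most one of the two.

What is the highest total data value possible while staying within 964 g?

272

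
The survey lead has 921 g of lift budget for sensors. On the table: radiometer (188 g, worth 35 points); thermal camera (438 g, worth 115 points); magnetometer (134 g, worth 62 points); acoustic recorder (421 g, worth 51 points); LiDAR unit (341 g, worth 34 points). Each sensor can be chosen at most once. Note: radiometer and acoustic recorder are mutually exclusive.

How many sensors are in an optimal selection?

3

The maximum data value within 921 g is 212.
radiometer + thermal camera + magnetometer hits 212 at 760 g.
All optima have 3 sensors.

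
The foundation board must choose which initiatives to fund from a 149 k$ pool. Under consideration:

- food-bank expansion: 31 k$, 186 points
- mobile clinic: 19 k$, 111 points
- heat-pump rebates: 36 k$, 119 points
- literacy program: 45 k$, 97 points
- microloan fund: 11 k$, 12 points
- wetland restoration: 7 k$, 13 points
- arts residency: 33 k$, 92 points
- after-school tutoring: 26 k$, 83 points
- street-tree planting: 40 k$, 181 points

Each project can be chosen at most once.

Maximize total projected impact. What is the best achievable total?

653

Filling by ratio: food-bank expansion + mobile clinic + heat-pump rebates + microloan fund + wetland restoration + street-tree planting for 622, with 5 k$ left unused.
But food-bank expansion + mobile clinic + arts residency + after-school tutoring + street-tree planting fits in 149 k$ and reaches 653.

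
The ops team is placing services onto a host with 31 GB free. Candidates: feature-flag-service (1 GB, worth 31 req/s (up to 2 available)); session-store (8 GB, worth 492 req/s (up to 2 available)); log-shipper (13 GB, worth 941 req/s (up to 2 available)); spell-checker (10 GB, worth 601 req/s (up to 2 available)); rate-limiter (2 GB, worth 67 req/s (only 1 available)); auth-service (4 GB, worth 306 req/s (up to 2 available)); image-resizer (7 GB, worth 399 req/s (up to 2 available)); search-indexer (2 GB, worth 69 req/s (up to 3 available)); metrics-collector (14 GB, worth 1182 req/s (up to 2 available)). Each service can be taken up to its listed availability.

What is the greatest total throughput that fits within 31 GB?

2464

Density check — metrics-collector 84.43, auth-service 76.50, log-shipper 72.38, session-store 61.50 are the best per GB.
The ratio ordering already packs tightly: feature-flag-service + search-indexer + 2×metrics-collector, 31 GB, 2464.
No other feasible combination exceeds 2464.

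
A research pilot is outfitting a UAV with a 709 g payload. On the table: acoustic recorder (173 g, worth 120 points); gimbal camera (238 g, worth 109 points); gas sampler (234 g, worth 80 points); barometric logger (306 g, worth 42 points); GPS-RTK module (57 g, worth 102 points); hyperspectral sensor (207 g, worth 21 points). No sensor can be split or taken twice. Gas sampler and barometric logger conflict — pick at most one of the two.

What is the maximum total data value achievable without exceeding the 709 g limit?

Ranking by ratio (data value/g): GPS-RTK module 1.79, acoustic recorder 0.69, gimbal camera 0.46, gas sampler 0.34.
Acoustic recorder + gimbal camera + gas sampler + GPS-RTK module uses 702 of the 709 g and totals 411.
Nothing else feasible within 709 g beats 411.

411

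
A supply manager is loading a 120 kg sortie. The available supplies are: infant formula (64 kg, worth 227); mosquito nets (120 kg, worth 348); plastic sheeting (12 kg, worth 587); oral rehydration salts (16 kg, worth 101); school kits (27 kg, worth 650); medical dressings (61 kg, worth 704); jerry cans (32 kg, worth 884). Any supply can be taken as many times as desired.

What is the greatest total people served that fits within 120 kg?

5870

10×plastic sheeting uses 120 of the 120 kg and totals 5870.
Nothing else within 120 kg beats 5870.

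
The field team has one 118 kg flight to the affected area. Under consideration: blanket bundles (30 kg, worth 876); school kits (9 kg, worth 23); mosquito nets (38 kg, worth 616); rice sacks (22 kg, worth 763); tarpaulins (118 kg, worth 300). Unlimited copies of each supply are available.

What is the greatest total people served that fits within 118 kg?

3928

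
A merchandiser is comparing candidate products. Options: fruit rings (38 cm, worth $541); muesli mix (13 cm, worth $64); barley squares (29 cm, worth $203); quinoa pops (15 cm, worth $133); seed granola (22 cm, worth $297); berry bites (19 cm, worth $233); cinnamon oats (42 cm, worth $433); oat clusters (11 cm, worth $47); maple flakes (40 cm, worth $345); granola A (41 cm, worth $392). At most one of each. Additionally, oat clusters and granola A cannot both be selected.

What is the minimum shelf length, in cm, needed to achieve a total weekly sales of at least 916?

75

Minimise cm subject to total weekly sales ≥ 916.
fruit rings + quinoa pops + seed granola reaches 971 using 75 cm.
Below 75 cm the best achievable stays under 916.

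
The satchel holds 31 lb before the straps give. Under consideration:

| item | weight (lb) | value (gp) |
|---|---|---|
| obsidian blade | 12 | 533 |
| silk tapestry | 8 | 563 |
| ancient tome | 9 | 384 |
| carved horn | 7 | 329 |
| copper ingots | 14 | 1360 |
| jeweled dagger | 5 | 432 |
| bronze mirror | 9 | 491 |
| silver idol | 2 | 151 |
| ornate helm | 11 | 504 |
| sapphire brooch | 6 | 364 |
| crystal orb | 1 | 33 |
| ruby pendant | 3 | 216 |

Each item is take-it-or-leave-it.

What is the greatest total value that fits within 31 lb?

2604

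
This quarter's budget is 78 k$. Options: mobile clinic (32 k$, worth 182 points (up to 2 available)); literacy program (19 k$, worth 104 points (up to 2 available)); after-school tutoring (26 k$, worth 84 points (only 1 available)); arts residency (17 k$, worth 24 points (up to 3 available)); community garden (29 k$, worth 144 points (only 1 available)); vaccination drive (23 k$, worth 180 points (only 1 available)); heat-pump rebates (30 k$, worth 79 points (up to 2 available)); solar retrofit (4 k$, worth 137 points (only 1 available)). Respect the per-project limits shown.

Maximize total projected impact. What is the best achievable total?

Ranking by ratio (projected impact/k$): solar retrofit 34.25, vaccination drive 7.83, mobile clinic 5.69, literacy program 5.47.
The ratio ordering already packs tightly: mobile clinic + literacy program + vaccination drive + solar retrofit, 78 k$, 603.

603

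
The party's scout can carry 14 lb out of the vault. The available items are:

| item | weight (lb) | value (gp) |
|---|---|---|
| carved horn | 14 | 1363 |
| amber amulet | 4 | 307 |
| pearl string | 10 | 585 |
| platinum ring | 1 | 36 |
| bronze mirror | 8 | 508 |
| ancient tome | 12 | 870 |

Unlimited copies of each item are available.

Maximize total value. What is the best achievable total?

1363

Taking carved horn: 14 lb used, 1363 in value.
No other feasible combination exceeds 1363.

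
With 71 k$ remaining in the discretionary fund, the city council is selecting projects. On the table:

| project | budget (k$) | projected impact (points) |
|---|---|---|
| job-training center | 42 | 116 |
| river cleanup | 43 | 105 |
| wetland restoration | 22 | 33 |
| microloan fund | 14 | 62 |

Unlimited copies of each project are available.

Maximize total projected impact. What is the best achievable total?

310

Density check — microloan fund 4.43, job-training center 2.76, river cleanup 2.44, wetland restoration 1.50 are the best per k$.
The ratio ordering already packs tightly: 5×microloan fund, 70 k$, 310.
Nothing else within 71 k$ beats 310.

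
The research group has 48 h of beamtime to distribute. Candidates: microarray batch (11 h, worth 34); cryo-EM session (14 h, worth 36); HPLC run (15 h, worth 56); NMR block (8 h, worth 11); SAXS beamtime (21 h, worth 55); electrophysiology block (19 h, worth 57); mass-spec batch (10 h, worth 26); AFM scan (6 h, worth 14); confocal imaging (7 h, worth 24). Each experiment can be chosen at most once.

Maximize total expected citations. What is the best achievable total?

151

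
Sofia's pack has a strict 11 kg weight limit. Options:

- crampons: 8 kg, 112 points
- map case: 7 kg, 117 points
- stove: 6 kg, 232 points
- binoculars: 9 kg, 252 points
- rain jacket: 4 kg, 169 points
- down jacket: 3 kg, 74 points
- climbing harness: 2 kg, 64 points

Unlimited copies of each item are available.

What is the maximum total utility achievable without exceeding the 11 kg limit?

Ranking by ratio (utility/kg): rain jacket 42.25, stove 38.67, climbing harness 32.00, binoculars 28.00.
The ratio heuristic lands on 2×rain jacket + climbing harness (402) but leaves 1 kg idle.
Replace climbing harness with down jacket: the trade gains 10 net, giving 412 at 11 kg.
No other feasible combination exceeds 412.

412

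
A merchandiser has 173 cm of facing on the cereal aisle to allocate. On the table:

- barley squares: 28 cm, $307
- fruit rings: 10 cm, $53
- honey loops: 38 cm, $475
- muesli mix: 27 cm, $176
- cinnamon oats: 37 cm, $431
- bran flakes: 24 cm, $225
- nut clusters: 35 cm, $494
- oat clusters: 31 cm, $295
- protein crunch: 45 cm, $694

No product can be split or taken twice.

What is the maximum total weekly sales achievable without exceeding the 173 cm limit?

2195

By weekly sales per cm: protein crunch 15.42, nut clusters 14.11, honey loops 12.50 lead.
A density-first pass picks fruit rings + honey loops + cinnamon oats + nut clusters + protein crunch — 2147 at 165 cm.
The 47 cm tied up in fruit rings and cinnamon oats is better spent on barley squares + bran flakes — total rises to 2195 (170 cm).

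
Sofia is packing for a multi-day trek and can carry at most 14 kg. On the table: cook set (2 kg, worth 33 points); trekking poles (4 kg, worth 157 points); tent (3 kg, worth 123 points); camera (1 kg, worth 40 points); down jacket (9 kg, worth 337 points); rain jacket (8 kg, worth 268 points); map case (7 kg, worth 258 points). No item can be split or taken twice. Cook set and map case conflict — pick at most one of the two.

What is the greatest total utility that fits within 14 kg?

By utility per kg: tent 41.00, camera 40.00, trekking poles 39.25, down jacket 37.44 lead.
Greedy by ratio would take cook set + trekking poles + tent + camera: 10 kg used, total 353.
Replace cook set and camera with map case: the trade gains 185 net, giving 538 at 14 kg.
No other feasible combination exceeds 538.

538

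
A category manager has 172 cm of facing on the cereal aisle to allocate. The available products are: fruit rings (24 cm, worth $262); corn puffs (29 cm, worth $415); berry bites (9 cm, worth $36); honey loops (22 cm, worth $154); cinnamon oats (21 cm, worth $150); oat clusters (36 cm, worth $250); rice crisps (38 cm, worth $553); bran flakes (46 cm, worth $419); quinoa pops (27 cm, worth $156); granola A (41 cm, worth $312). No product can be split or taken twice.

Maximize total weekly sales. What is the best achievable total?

Greedy by ratio would take fruit rings + corn puffs + berry bites + cinnamon oats + rice crisps + bran flakes: 167 cm used, total 1835.
The 21 cm tied up in cinnamon oats is better spent on honey loops — total rises to 1839 (168 cm).
No other feasible combination exceeds 1839.

1839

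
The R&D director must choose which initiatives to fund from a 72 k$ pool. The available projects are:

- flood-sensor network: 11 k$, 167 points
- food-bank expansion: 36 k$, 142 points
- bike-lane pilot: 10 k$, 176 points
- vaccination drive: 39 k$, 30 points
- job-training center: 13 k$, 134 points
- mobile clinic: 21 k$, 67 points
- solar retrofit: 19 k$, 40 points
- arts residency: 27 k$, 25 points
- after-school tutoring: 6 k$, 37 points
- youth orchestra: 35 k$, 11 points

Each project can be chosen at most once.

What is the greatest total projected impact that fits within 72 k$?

Ranking by ratio (projected impact/k$): bike-lane pilot 17.60, flood-sensor network 15.18, job-training center 10.31.
The ratio heuristic lands on flood-sensor network + bike-lane pilot + job-training center + mobile clinic + after-school tutoring (581) but leaves 11 k$ idle.
The 27 k$ tied up in mobile clinic and after-school tutoring is better spent on food-bank expansion — total rises to 619 (70 k$).
Next best is flood-sensor network + bike-lane pilot + job-training center + mobile clinic + after-school tutoring at 581 (61 k$) — short by 38.

619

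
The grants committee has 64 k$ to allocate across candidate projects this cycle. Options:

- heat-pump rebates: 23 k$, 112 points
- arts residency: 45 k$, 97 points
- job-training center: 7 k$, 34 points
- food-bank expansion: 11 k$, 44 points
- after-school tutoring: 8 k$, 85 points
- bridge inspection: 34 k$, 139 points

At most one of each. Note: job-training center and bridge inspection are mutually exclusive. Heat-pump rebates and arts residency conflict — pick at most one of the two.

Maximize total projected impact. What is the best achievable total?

Best packing: heat-pump rebates + job-training center + food-bank expansion + after-school tutoring — 49 k$, 275 total.
Every other selection either busts 64 k$ or breaks a pairing rule or fails to beat 275.

275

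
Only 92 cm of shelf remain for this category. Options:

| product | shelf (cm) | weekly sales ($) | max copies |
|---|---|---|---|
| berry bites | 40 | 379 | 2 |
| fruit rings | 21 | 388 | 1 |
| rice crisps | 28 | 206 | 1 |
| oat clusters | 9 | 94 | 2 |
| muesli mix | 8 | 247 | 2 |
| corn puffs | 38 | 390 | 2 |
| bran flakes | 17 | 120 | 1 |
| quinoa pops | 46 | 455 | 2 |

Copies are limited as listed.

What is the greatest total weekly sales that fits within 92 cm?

Ranking by ratio (weekly sales/cm): muesli mix 30.88, fruit rings 18.48, oat clusters 10.44, corn puffs 10.26.
The ratio heuristic lands on fruit rings + rice crisps + 2×oat clusters + 2×muesli mix (1276) but leaves 9 cm idle.
Replace rice crisps and oat clusters with quinoa pops: the trade gains 155 net, giving 1431 at 92 cm.

1431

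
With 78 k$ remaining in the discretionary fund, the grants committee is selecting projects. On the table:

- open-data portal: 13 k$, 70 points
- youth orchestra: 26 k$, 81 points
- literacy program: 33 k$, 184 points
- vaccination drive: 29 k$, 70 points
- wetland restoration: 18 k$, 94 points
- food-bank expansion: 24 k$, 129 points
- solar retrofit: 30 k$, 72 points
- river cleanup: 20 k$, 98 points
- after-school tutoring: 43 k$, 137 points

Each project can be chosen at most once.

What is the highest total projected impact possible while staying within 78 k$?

411

The ratio heuristic lands on open-data portal + literacy program + food-bank expansion (383) but leaves 8 k$ idle.
Replace open-data portal with river cleanup: the trade gains 28 net, giving 411 at 77 k$.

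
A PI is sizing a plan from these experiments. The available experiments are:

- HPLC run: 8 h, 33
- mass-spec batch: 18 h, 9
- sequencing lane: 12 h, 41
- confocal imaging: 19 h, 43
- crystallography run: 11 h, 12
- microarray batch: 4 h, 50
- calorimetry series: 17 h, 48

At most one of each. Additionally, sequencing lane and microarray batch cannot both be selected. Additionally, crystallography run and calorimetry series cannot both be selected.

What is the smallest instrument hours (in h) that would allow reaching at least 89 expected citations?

21

Look for the lowest-instrument combination reaching 89.
microarray batch + calorimetry series reaches 98 using 21 h.
Below 21 h the best achievable stays under 89.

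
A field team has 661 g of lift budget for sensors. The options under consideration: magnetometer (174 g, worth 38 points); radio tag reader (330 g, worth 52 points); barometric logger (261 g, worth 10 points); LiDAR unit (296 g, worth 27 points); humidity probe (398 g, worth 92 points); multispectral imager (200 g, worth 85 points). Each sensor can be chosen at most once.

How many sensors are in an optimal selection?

2

Best achievable data value is 177.
One optimal bundle: humidity probe + multispectral imager (598 g).
All optima have 2 sensors.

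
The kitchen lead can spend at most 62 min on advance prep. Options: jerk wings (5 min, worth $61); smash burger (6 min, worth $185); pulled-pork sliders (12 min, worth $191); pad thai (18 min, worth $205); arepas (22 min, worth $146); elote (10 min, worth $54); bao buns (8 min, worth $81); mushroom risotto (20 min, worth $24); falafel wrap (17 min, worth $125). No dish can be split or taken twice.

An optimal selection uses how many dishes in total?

5

Best achievable profit is 787.
For example smash burger + pulled-pork sliders + pad thai + bao buns + falafel wrap achieves it, using 61 min.
All optima have 5 dishes.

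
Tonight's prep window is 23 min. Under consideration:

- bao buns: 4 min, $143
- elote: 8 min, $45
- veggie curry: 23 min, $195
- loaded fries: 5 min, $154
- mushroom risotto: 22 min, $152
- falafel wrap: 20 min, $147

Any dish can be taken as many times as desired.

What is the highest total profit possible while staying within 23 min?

748

By profit per min: bao buns 35.75, loaded fries 30.80, veggie curry 8.48 lead.
Taking the top-ratio dishes first gives 5×bao buns for 715 (20 min).
The 12 min tied up in 3×bao buns is better spent on 3×loaded fries — total rises to 748 (23 min).
Every other selection either busts 23 min or fails to beat 748.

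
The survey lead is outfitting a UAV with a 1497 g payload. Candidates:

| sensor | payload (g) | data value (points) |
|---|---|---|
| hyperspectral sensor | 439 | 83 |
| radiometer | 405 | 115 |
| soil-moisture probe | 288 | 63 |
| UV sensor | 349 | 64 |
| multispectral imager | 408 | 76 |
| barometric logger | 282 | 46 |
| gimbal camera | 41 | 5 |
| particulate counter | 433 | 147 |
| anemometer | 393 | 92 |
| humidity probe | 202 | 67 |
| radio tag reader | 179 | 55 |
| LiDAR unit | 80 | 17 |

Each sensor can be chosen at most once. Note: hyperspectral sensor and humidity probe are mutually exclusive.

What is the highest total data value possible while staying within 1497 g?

426

The ratio heuristic lands on radiometer + gimbal camera + particulate counter + humidity probe + radio tag reader + LiDAR unit (406) but leaves 157 g idle.
Dropping radio tag reader and LiDAR unit frees 259 g; slotting in anemometer (393 g) lifts the total to 426 at 1474 g.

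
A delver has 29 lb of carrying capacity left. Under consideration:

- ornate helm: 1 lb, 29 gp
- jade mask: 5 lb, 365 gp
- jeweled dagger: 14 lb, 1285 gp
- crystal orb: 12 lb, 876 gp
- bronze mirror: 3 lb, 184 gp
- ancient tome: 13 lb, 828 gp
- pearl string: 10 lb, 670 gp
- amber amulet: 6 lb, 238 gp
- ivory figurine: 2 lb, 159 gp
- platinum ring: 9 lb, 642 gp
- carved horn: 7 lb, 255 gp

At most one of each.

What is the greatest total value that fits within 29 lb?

A density-first pass picks ornate helm + jade mask + jeweled dagger + bronze mirror + ivory figurine — 2022 at 25 lb.
Replace jade mask and bronze mirror with crystal orb: the trade gains 327 net, giving 2349 at 29 lb.
No other feasible combination exceeds 2349.

2349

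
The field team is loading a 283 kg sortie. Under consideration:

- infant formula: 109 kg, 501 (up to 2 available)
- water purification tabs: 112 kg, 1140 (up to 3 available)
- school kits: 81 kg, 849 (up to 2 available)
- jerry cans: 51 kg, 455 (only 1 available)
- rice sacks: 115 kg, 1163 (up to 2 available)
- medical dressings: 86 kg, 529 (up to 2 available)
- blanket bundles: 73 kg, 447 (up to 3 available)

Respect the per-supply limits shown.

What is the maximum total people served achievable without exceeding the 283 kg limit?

2861

A density-first pass picks water purification tabs + 2×school kits — 2838 at 274 kg.
Replace water purification tabs with rice sacks: the trade gains 23 net, giving 2861 at 277 kg.
Every other selection either busts 283 kg or exceeds an availability limit or fails to beat 2861.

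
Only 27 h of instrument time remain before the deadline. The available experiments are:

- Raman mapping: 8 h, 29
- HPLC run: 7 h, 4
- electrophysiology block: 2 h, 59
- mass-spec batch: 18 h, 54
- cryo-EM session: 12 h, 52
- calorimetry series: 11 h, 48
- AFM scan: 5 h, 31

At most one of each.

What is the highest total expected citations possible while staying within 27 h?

171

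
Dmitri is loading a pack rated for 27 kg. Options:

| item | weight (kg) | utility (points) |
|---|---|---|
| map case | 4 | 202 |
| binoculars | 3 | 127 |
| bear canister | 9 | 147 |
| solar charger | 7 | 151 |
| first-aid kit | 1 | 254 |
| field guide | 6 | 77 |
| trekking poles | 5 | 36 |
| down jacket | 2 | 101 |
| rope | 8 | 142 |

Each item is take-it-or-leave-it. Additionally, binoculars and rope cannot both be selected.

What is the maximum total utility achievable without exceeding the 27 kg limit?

Ranking by ratio (utility/kg): first-aid kit 254.00, map case 50.50, down jacket 50.50.
Best packing: map case + binoculars + bear canister + solar charger + first-aid kit + down jacket — 26 kg, 982 total.
Next best is map case + binoculars + solar charger + first-aid kit + field guide + down jacket at 912 (23 kg) — short by 70.

982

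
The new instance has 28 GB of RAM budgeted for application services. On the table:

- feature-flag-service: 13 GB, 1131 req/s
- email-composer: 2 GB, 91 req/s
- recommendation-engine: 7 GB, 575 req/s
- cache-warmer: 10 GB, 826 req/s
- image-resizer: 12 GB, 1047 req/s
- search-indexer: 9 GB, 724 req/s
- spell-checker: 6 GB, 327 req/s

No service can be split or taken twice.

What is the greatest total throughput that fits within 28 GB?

2346

A density-first pass picks feature-flag-service + email-composer + image-resizer — 2269 at 27 GB.
Dropping feature-flag-service and email-composer frees 15 GB; slotting in recommendation-engine + search-indexer (16 GB) lifts the total to 2346 at 28 GB.
The closest alternative, feature-flag-service + email-composer + image-resizer, reaches only 2269.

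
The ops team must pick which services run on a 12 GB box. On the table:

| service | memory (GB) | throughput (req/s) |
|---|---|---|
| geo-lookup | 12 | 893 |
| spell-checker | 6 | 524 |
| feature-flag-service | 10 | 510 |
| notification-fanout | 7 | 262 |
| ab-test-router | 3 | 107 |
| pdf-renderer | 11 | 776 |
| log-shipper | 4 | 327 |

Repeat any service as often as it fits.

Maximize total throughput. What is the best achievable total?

1048

Best packing: 2×spell-checker — 12 GB, 1048 total.
Every other selection either busts 12 GB or fails to beat 1048.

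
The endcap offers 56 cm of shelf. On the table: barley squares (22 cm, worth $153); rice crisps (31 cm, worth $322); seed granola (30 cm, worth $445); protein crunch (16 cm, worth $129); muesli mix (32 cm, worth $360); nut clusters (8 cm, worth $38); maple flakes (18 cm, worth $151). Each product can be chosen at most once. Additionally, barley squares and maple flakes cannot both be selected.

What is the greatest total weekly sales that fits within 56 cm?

634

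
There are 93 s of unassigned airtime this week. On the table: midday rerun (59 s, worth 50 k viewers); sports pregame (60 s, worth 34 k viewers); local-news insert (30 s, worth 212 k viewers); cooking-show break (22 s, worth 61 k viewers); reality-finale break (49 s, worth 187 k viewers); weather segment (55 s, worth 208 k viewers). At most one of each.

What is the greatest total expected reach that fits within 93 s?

420

Filling by ratio: local-news insert + reality-finale break for 399, with 14 s left unused.
Dropping reality-finale break frees 49 s; slotting in weather segment (55 s) lifts the total to 420 at 85 s.
That's the maximum — no swap from here does better than 420.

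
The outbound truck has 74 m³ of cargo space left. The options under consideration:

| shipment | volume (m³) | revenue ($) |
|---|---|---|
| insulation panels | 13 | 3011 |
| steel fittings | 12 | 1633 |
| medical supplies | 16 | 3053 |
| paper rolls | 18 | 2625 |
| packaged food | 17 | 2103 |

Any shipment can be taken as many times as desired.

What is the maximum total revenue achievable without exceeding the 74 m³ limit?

15181

By revenue per m³: insulation panels 231.62, medical supplies 190.81, paper rolls 145.83 lead.
Filling by ratio: 5×insulation panels for 15055, with 9 m³ left unused.
Replace 3×insulation panels with 3×medical supplies: the trade gains 126 net, giving 15181 at 74 m³.
Nothing else within 74 m³ beats 15181.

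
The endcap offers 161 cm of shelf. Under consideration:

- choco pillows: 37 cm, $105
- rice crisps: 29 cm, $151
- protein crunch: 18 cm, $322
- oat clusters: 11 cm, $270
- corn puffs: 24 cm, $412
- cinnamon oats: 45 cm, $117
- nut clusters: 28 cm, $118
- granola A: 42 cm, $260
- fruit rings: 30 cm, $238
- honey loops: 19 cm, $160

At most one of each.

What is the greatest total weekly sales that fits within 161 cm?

Density check — oat clusters 24.55, protein crunch 17.89, corn puffs 17.17 are the best per cm.
Filling by ratio: protein crunch + oat clusters + corn puffs + granola A + fruit rings + honey loops for 1662, with 17 cm left unused.
The 42 cm tied up in granola A is better spent on rice crisps + nut clusters — total rises to 1671 (159 cm).
The closest alternative, protein crunch + oat clusters + corn puffs + granola A + fruit rings + honey loops, reaches only 1662.

1671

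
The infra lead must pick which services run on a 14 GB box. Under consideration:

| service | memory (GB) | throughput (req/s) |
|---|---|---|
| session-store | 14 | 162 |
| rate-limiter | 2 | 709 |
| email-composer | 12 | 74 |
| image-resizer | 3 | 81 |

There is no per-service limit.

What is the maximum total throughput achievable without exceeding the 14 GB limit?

Best packing: 7×rate-limiter — 14 GB, 4963 total.
That's the maximum — no swap from here does better than 4963.

4963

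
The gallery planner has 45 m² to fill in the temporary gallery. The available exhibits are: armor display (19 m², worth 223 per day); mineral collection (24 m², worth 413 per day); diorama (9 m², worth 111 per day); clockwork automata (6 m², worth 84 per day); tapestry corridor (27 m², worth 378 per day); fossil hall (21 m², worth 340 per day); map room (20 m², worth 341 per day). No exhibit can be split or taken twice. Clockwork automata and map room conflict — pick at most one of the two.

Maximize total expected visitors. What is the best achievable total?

Density check — mineral collection 17.21, map room 17.05, fossil hall 16.19 are the best per m².
Mineral collection + map room uses 44 of the 45 m² and totals 754.
No other feasible combination exceeds 754.

754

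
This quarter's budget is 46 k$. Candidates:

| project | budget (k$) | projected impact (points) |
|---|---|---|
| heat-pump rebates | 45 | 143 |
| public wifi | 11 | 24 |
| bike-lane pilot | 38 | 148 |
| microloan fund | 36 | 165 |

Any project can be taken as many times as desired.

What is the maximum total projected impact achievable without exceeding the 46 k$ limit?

By projected impact per k$: microloan fund 4.58, bike-lane pilot 3.89, heat-pump rebates 3.18, public wifi 2.18 lead.
The ratio ordering already packs tightly: microloan fund, 36 k$, 165.

165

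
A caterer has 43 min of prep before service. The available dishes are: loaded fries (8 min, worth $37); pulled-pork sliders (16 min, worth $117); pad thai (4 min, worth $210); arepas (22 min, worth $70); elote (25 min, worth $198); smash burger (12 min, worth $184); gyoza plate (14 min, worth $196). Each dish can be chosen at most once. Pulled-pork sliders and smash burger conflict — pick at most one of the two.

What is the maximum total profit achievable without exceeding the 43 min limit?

Density check — pad thai 52.50, smash burger 15.33, gyoza plate 14.00 are the best per min.
Best packing: loaded fries + pad thai + smash burger + gyoza plate — 38 min, 627 total.
The closest alternative, pad thai + elote + gyoza plate, reaches only 604.

627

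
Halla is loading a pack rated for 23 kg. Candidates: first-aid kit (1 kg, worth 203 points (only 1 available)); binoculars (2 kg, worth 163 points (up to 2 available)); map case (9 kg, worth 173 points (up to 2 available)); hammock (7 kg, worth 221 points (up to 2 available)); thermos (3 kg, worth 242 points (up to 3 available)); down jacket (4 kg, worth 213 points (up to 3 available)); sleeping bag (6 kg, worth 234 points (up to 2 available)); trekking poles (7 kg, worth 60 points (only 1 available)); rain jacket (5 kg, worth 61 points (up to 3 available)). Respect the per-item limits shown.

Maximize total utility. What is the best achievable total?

Best packing: first-aid kit + 2×binoculars + 3×thermos + 2×down jacket — 22 kg, 1681 total.

1681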